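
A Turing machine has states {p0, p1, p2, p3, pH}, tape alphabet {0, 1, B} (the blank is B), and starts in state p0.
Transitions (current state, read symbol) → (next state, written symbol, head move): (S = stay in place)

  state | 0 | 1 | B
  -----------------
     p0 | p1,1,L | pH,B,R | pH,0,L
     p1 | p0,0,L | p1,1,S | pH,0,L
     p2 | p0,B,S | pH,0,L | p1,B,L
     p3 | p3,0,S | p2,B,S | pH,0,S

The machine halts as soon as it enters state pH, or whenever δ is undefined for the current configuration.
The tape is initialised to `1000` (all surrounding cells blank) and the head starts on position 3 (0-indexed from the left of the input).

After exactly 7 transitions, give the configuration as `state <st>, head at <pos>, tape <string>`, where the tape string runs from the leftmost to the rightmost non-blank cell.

state p1, head at 0, tape 1101

state=p0 head=3 tape=100[0]   (p0,0)→(p1,1,L)
state=p1 head=2 tape=10[0]1   (p1,0)→(p0,0,L)
state=p0 head=1 tape=1[0]01   (p0,0)→(p1,1,L)
state=p1 head=0 tape=[1]101   (p1,1)→(p1,1,S)
state=p1 head=0 tape=[1]101   (p1,1)→(p1,1,S)
state=p1 head=0 tape=[1]101   (p1,1)→(p1,1,S)
state=p1 head=0 tape=[1]101   (p1,1)→(p1,1,S)
state=p1 head=0 tape=[1]101
After 7 steps: state p1, head at 0, tape 1101.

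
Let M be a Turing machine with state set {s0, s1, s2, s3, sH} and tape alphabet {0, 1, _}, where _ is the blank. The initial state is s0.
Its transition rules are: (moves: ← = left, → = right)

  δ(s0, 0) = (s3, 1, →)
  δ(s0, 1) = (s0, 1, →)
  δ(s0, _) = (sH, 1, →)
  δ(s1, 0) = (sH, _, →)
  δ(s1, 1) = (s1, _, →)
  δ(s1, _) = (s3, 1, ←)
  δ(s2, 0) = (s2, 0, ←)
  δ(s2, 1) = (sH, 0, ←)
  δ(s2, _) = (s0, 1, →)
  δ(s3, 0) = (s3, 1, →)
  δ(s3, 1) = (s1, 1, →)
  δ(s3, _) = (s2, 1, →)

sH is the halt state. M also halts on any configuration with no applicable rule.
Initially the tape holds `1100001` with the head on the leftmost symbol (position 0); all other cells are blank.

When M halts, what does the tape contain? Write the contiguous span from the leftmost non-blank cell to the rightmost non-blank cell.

111111110

state=s0 head=0 tape=[1]100001__   (s0,1)→(s0,1,→)
state=s0 head=1 tape=1[1]00001__   (s0,1)→(s0,1,→)
state=s0 head=2 tape=11[0]0001__   (s0,0)→(s3,1,→)
state=s3 head=3 tape=111[0]001__   (s3,0)→(s3,1,→)
state=s3 head=4 tape=1111[0]01__   (s3,0)→(s3,1,→)
state=s3 head=5 tape=11111[0]1__   (s3,0)→(s3,1,→)
state=s3 head=6 tape=111111[1]__   (s3,1)→(s1,1,→)
state=s1 head=7 tape=1111111[_]_   (s1,_)→(s3,1,←)
state=s3 head=6 tape=111111[1]1_   (s3,1)→(s1,1,→)
state=s1 head=7 tape=1111111[1]_   (s1,1)→(s1,_,→)
state=s1 head=8 tape=1111111_[_]   (s1,_)→(s3,1,←)
state=s3 head=7 tape=1111111[_]1   (s3,_)→(s2,1,→)
state=s2 head=8 tape=11111111[1]   (s2,1)→(sH,0,←)
state=sH head=7 tape=1111111[1]0
The non-blank tape span at halt is 111111110.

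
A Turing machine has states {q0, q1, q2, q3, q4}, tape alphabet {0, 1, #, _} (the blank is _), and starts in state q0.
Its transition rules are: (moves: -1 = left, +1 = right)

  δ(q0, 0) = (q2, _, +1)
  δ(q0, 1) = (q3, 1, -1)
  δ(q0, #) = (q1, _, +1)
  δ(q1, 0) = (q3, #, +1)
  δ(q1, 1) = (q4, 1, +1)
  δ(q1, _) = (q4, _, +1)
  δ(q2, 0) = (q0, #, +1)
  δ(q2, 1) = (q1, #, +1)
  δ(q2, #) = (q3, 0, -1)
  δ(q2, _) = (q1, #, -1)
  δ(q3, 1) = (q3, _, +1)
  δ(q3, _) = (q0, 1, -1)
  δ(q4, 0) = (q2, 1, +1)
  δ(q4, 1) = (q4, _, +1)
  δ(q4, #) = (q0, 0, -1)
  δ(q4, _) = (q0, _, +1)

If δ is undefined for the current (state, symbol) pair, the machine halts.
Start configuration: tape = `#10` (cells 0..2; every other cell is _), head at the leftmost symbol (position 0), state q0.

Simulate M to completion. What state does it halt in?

q3

q0 | [#]10_   read # → write _, move +1, go to q1
q1 | _[1]0_   read 1 → write 1, move +1, go to q4
q4 | _1[0]_   read 0 → write 1, move +1, go to q2
q2 | _11[_]   read _ → write #, move -1, go to q1
q1 | _1[1]#   read 1 → write 1, move +1, go to q4
q4 | _11[#]   read # → write 0, move -1, go to q0
q0 | _1[1]0   read 1 → write 1, move -1, go to q3
q3 | _[1]10   read 1 → write _, move +1, go to q3
q3 | __[1]0   read 1 → write _, move +1, go to q3
q3 | ___[0]
No transition is defined for (q3, 0); M halts in state q3.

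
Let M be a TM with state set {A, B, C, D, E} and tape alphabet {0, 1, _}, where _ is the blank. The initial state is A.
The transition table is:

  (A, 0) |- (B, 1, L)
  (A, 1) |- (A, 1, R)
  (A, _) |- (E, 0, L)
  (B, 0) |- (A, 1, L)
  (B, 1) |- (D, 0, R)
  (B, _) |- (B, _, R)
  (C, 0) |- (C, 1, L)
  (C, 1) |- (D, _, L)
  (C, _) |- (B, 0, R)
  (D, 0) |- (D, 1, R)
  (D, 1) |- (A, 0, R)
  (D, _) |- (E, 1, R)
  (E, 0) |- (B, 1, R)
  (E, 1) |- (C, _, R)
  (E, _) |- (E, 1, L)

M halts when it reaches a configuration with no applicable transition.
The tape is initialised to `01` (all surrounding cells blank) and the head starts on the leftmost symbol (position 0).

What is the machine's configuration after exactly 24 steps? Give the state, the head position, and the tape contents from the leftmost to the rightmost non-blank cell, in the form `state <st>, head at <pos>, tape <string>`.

A | _[0]1____   read 0 → write 1, move L, go to B
B | [_]11____   read _ → write _, move R, go to B
B | _[1]1____   read 1 → write 0, move R, go to D
D | _0[1]____   read 1 → write 0, move R, go to A
A | _00[_]___   read _ → write 0, move L, go to E
E | _0[0]0___   read 0 → write 1, move R, go to B
B | _01[0]___   read 0 → write 1, move L, go to A
A | _0[1]1___   read 1 → write 1, move R, go to A
A | _01[1]___   read 1 → write 1, move R, go to A
A | _011[_]__   read _ → write 0, move L, go to E
E | _01[1]0__   read 1 → write _, move R, go to C
C | _01_[0]__   read 0 → write 1, move L, go to C
C | _01[_]1__   read _ → write 0, move R, go to B
B | _010[1]__   read 1 → write 0, move R, go to D
D | _0100[_]_   read _ → write 1, move R, go to E
E | _01001[_]   read _ → write 1, move L, go to E
E | _0100[1]1   read 1 → write _, move R, go to C
C | _0100_[1]   read 1 → write _, move L, go to D
D | _0100[_]_   read _ → write 1, move R, go to E
E | _01001[_]   read _ → write 1, move L, go to E
E | _0100[1]1   read 1 → write _, move R, go to C
C | _0100_[1]   read 1 → write _, move L, go to D
D | _0100[_]_   read _ → write 1, move R, go to E
E | _01001[_]   read _ → write 1, move L, go to E
E | _0100[1]1
After 24 steps: state E, head at 4, tape 010011.

state E, head at 4, tape 010011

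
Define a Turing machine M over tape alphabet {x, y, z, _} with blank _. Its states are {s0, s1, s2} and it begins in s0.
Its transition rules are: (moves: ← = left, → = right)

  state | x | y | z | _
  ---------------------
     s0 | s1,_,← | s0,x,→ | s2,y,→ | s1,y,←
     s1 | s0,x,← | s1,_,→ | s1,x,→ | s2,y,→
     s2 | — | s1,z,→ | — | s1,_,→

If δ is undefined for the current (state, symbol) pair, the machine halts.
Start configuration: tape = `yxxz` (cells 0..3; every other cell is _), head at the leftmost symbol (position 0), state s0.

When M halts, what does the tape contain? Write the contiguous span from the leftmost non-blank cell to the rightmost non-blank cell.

s0 | __[y]xxz   read y → write x, move →, go to s0
s0 | __x[x]xz   read x → write _, move ←, go to s1
s1 | __[x]_xz   read x → write x, move ←, go to s0
s0 | _[_]x_xz   read _ → write y, move ←, go to s1
s1 | [_]yx_xz   read _ → write y, move →, go to s2
s2 | y[y]x_xz   read y → write z, move →, go to s1
s1 | yz[x]_xz   read x → write x, move ←, go to s0
s0 | y[z]x_xz   read z → write y, move →, go to s2
s2 | yy[x]_xz
The non-blank tape span at halt is yyx_xz.

yyx_xz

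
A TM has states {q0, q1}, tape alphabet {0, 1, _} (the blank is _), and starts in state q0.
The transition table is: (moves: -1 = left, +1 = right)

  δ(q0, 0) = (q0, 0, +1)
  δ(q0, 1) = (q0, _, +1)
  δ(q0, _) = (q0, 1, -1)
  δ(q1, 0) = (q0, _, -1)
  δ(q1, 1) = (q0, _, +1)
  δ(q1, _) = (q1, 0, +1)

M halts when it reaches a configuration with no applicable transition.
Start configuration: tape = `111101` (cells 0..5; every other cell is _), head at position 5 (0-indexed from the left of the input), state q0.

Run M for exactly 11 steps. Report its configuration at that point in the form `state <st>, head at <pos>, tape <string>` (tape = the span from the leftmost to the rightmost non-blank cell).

state q0, head at 6, tape 11110_11

state=q0 head=5 tape=11110[1]__   (q0,1)→(q0,_,+1)
state=q0 head=6 tape=11110_[_]_   (q0,_)→(q0,1,-1)
state=q0 head=5 tape=11110[_]1_   (q0,_)→(q0,1,-1)
state=q0 head=4 tape=1111[0]11_   (q0,0)→(q0,0,+1)
state=q0 head=5 tape=11110[1]1_   (q0,1)→(q0,_,+1)
state=q0 head=6 tape=11110_[1]_   (q0,1)→(q0,_,+1)
state=q0 head=7 tape=11110__[_]   (q0,_)→(q0,1,-1)
state=q0 head=6 tape=11110_[_]1   (q0,_)→(q0,1,-1)
state=q0 head=5 tape=11110[_]11   (q0,_)→(q0,1,-1)
state=q0 head=4 tape=1111[0]111   (q0,0)→(q0,0,+1)
state=q0 head=5 tape=11110[1]11   (q0,1)→(q0,_,+1)
state=q0 head=6 tape=11110_[1]1
After 11 steps: state q0, head at 6, tape 11110_11.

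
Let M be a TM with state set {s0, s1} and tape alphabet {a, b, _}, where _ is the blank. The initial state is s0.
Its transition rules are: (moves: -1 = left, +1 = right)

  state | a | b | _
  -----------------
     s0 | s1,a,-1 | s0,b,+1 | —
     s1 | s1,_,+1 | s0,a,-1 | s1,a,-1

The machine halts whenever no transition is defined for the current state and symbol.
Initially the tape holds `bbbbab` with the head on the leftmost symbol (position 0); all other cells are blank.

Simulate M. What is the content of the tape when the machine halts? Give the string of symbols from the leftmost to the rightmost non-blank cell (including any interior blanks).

aaaaab

state=s0 head=0 tape=_[b]bbbab   (s0,b)→(s0,b,+1)
state=s0 head=1 tape=_b[b]bbab   (s0,b)→(s0,b,+1)
state=s0 head=2 tape=_bb[b]bab   (s0,b)→(s0,b,+1)
state=s0 head=3 tape=_bbb[b]ab   (s0,b)→(s0,b,+1)
state=s0 head=4 tape=_bbbb[a]b   (s0,a)→(s1,a,-1)
state=s1 head=3 tape=_bbb[b]ab   (s1,b)→(s0,a,-1)
state=s0 head=2 tape=_bb[b]aab   (s0,b)→(s0,b,+1)
state=s0 head=3 tape=_bbb[a]ab   (s0,a)→(s1,a,-1)
state=s1 head=2 tape=_bb[b]aab   (s1,b)→(s0,a,-1)
state=s0 head=1 tape=_b[b]aaab   (s0,b)→(s0,b,+1)
state=s0 head=2 tape=_bb[a]aab   (s0,a)→(s1,a,-1)
state=s1 head=1 tape=_b[b]aaab   (s1,b)→(s0,a,-1)
state=s0 head=0 tape=_[b]aaaab   (s0,b)→(s0,b,+1)
state=s0 head=1 tape=_b[a]aaab   (s0,a)→(s1,a,-1)
state=s1 head=0 tape=_[b]aaaab   (s1,b)→(s0,a,-1)
state=s0 head=-1 tape=[_]aaaaab
The non-blank tape span at halt is aaaaab.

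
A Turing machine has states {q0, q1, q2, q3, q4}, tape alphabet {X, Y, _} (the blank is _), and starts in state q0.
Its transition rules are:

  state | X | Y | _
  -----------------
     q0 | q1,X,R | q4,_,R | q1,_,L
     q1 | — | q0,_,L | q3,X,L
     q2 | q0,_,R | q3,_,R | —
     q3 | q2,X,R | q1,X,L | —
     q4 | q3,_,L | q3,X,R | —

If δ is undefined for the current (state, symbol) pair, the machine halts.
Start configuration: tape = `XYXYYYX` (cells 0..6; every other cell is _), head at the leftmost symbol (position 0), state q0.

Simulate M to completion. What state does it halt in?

q2

state=q0 head=0 tape=[X]YXYYYX_   (q0,X)→(q1,X,R)
state=q1 head=1 tape=X[Y]XYYYX_   (q1,Y)→(q0,_,L)
state=q0 head=0 tape=[X]_XYYYX_   (q0,X)→(q1,X,R)
state=q1 head=1 tape=X[_]XYYYX_   (q1,_)→(q3,X,L)
state=q3 head=0 tape=[X]XXYYYX_   (q3,X)→(q2,X,R)
state=q2 head=1 tape=X[X]XYYYX_   (q2,X)→(q0,_,R)
state=q0 head=2 tape=X_[X]YYYX_   (q0,X)→(q1,X,R)
state=q1 head=3 tape=X_X[Y]YYX_   (q1,Y)→(q0,_,L)
state=q0 head=2 tape=X_[X]_YYX_   (q0,X)→(q1,X,R)
state=q1 head=3 tape=X_X[_]YYX_   (q1,_)→(q3,X,L)
state=q3 head=2 tape=X_[X]XYYX_   (q3,X)→(q2,X,R)
state=q2 head=3 tape=X_X[X]YYX_   (q2,X)→(q0,_,R)
state=q0 head=4 tape=X_X_[Y]YX_   (q0,Y)→(q4,_,R)
state=q4 head=5 tape=X_X__[Y]X_   (q4,Y)→(q3,X,R)
state=q3 head=6 tape=X_X__X[X]_   (q3,X)→(q2,X,R)
state=q2 head=7 tape=X_X__XX[_]
No transition is defined for (q2, _); M halts in state q2.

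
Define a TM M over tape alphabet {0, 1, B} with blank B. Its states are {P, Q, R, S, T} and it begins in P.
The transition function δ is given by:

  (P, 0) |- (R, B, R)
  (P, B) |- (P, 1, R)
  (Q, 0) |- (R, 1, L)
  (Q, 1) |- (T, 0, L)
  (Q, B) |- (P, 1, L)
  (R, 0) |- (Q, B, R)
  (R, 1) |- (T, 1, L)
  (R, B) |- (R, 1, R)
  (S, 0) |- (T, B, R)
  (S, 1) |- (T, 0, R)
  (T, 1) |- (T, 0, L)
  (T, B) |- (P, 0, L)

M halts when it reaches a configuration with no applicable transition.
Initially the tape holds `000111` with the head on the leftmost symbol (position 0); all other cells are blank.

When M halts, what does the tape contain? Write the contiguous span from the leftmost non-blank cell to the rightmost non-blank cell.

state=P head=0 tape=B[0]00111B   (P,0)→(R,B,R)
state=R head=1 tape=BB[0]0111B   (R,0)→(Q,B,R)
state=Q head=2 tape=BBB[0]111B   (Q,0)→(R,1,L)
state=R head=1 tape=BB[B]1111B   (R,B)→(R,1,R)
state=R head=2 tape=BB1[1]111B   (R,1)→(T,1,L)
state=T head=1 tape=BB[1]1111B   (T,1)→(T,0,L)
state=T head=0 tape=B[B]01111B   (T,B)→(P,0,L)
state=P head=-1 tape=[B]001111B   (P,B)→(P,1,R)
state=P head=0 tape=1[0]01111B   (P,0)→(R,B,R)
state=R head=1 tape=1B[0]1111B   (R,0)→(Q,B,R)
state=Q head=2 tape=1BB[1]111B   (Q,1)→(T,0,L)
state=T head=1 tape=1B[B]0111B   (T,B)→(P,0,L)
state=P head=0 tape=1[B]00111B   (P,B)→(P,1,R)
state=P head=1 tape=11[0]0111B   (P,0)→(R,B,R)
state=R head=2 tape=11B[0]111B   (R,0)→(Q,B,R)
state=Q head=3 tape=11BB[1]11B   (Q,1)→(T,0,L)
state=T head=2 tape=11B[B]011B   (T,B)→(P,0,L)
state=P head=1 tape=11[B]0011B   (P,B)→(P,1,R)
state=P head=2 tape=111[0]011B   (P,0)→(R,B,R)
state=R head=3 tape=111B[0]11B   (R,0)→(Q,B,R)
state=Q head=4 tape=111BB[1]1B   (Q,1)→(T,0,L)
state=T head=3 tape=111B[B]01B   (T,B)→(P,0,L)
state=P head=2 tape=111[B]001B   (P,B)→(P,1,R)
state=P head=3 tape=1111[0]01B   (P,0)→(R,B,R)
state=R head=4 tape=1111B[0]1B   (R,0)→(Q,B,R)
state=Q head=5 tape=1111BB[1]B   (Q,1)→(T,0,L)
state=T head=4 tape=1111B[B]0B   (T,B)→(P,0,L)
state=P head=3 tape=1111[B]00B   (P,B)→(P,1,R)
state=P head=4 tape=11111[0]0B   (P,0)→(R,B,R)
state=R head=5 tape=11111B[0]B   (R,0)→(Q,B,R)
state=Q head=6 tape=11111BB[B]   (Q,B)→(P,1,L)
state=P head=5 tape=11111B[B]1   (P,B)→(P,1,R)
state=P head=6 tape=11111B1[1]
The non-blank tape span at halt is 11111B11.

11111B11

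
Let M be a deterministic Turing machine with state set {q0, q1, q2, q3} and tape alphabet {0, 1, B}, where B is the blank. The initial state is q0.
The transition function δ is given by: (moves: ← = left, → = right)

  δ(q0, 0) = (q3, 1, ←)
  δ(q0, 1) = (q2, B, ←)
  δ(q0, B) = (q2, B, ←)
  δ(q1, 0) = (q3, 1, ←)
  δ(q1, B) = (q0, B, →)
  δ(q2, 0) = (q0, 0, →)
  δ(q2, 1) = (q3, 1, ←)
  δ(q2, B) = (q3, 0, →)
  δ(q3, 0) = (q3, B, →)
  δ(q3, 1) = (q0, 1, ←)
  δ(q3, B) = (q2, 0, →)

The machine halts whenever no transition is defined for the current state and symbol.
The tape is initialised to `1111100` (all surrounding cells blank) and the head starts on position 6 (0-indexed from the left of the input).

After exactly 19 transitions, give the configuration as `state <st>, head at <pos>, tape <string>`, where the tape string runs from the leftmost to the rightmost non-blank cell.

q0 | BB111110[0]   read 0 → write 1, move ←, go to q3
q3 | BB11111[0]1   read 0 → write B, move →, go to q3
q3 | BB11111B[1]   read 1 → write 1, move ←, go to q0
q0 | BB11111[B]1   read B → write B, move ←, go to q2
q2 | BB1111[1]B1   read 1 → write 1, move ←, go to q3
q3 | BB111[1]1B1   read 1 → write 1, move ←, go to q0
q0 | BB11[1]11B1   read 1 → write B, move ←, go to q2
q2 | BB1[1]B11B1   read 1 → write 1, move ←, go to q3
q3 | BB[1]1B11B1   read 1 → write 1, move ←, go to q0
q0 | B[B]11B11B1   read B → write B, move ←, go to q2
q2 | [B]B11B11B1   read B → write 0, move →, go to q3
q3 | 0[B]11B11B1   read B → write 0, move →, go to q2
q2 | 00[1]1B11B1   read 1 → write 1, move ←, go to q3
q3 | 0[0]11B11B1   read 0 → write B, move →, go to q3
q3 | 0B[1]1B11B1   read 1 → write 1, move ←, go to q0
q0 | 0[B]11B11B1   read B → write B, move ←, go to q2
q2 | [0]B11B11B1   read 0 → write 0, move →, go to q0
q0 | 0[B]11B11B1   read B → write B, move ←, go to q2
q2 | [0]B11B11B1   read 0 → write 0, move →, go to q0
q0 | 0[B]11B11B1
After 19 steps: state q0, head at -1, tape 0B11B11B1.

state q0, head at -1, tape 0B11B11B1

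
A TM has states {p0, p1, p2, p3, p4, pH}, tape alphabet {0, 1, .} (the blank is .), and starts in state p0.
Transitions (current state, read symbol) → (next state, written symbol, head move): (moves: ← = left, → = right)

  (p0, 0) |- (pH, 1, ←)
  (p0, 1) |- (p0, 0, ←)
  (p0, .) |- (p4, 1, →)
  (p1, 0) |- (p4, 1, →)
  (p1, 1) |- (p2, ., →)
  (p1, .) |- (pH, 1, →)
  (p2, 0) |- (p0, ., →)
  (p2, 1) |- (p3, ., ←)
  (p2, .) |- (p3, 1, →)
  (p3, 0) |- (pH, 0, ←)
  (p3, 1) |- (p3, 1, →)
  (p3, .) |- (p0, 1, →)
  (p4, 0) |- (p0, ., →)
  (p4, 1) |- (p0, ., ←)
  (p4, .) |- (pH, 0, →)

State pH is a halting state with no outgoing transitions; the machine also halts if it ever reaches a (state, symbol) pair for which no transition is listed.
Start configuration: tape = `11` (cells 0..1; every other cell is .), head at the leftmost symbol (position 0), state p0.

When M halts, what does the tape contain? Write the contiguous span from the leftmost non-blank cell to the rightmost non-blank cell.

p0 | .[1]1...   read 1 → write 0, move ←, go to p0
p0 | [.]01...   read . → write 1, move →, go to p4
p4 | 1[0]1...   read 0 → write ., move →, go to p0
p0 | 1.[1]...   read 1 → write 0, move ←, go to p0
p0 | 1[.]0...   read . → write 1, move →, go to p4
p4 | 11[0]...   read 0 → write ., move →, go to p0
p0 | 11.[.]..   read . → write 1, move →, go to p4
p4 | 11.1[.].   read . → write 0, move →, go to pH
pH | 11.10[.]
The non-blank tape span at halt is 11.10.

11.10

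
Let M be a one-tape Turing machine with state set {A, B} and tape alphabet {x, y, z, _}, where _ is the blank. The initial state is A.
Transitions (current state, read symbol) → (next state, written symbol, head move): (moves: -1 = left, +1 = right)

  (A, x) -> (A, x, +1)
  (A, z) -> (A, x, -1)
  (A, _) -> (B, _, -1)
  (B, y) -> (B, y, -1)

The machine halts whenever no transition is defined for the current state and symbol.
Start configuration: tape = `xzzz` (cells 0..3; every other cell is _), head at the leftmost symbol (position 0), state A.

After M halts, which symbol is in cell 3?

x

state=A head=0 tape=[x]zzz_   (A,x)→(A,x,+1)
state=A head=1 tape=x[z]zz_   (A,z)→(A,x,-1)
state=A head=0 tape=[x]xzz_   (A,x)→(A,x,+1)
state=A head=1 tape=x[x]zz_   (A,x)→(A,x,+1)
state=A head=2 tape=xx[z]z_   (A,z)→(A,x,-1)
state=A head=1 tape=x[x]xz_   (A,x)→(A,x,+1)
state=A head=2 tape=xx[x]z_   (A,x)→(A,x,+1)
state=A head=3 tape=xxx[z]_   (A,z)→(A,x,-1)
state=A head=2 tape=xx[x]x_   (A,x)→(A,x,+1)
state=A head=3 tape=xxx[x]_   (A,x)→(A,x,+1)
state=A head=4 tape=xxxx[_]   (A,_)→(B,_,-1)
state=B head=3 tape=xxx[x]_
Cell 3 holds x when M halts.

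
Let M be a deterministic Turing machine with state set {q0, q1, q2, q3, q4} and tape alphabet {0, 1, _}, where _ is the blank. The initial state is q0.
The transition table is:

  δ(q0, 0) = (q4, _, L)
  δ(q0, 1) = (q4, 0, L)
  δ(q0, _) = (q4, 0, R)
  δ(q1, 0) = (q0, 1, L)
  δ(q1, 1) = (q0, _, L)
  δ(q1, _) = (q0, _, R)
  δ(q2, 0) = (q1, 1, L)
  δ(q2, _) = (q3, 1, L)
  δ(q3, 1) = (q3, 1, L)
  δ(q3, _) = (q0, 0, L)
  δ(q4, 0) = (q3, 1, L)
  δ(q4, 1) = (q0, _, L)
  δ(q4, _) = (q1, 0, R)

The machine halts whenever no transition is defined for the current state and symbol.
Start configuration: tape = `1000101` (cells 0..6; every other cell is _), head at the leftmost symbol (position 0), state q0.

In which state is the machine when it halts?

q0 | ____[1]000101   read 1 → write 0, move L, go to q4
q4 | ___[_]0000101   read _ → write 0, move R, go to q1
q1 | ___0[0]000101   read 0 → write 1, move L, go to q0
q0 | ___[0]1000101   read 0 → write _, move L, go to q4
q4 | __[_]_1000101   read _ → write 0, move R, go to q1
q1 | __0[_]1000101   read _ → write _, move R, go to q0
q0 | __0_[1]000101   read 1 → write 0, move L, go to q4
q4 | __0[_]0000101   read _ → write 0, move R, go to q1
q1 | __00[0]000101   read 0 → write 1, move L, go to q0
q0 | __0[0]1000101   read 0 → write _, move L, go to q4
q4 | __[0]_1000101   read 0 → write 1, move L, go to q3
q3 | _[_]1_1000101   read _ → write 0, move L, go to q0
q0 | [_]01_1000101   read _ → write 0, move R, go to q4
q4 | 0[0]1_1000101   read 0 → write 1, move L, go to q3
q3 | [0]11_1000101
No transition is defined for (q3, 0); M halts in state q3.

q3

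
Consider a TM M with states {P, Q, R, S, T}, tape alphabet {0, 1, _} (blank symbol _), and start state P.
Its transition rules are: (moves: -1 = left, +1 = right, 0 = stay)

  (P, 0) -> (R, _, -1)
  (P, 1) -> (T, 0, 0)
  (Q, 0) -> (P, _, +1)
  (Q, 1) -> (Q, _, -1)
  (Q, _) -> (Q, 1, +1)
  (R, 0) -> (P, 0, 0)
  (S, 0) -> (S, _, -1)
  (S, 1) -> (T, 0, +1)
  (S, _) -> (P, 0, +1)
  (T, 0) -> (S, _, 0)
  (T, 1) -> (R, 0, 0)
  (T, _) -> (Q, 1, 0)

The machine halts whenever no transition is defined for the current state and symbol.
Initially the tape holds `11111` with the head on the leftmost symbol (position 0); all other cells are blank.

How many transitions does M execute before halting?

15

P | [1]1111_   read 1 → write 0, move 0, go to T
T | [0]1111_   read 0 → write _, move 0, go to S
S | [_]1111_   read _ → write 0, move +1, go to P
P | 0[1]111_   read 1 → write 0, move 0, go to T
T | 0[0]111_   read 0 → write _, move 0, go to S
S | 0[_]111_   read _ → write 0, move +1, go to P
P | 00[1]11_   read 1 → write 0, move 0, go to T
T | 00[0]11_   read 0 → write _, move 0, go to S
S | 00[_]11_   read _ → write 0, move +1, go to P
P | 000[1]1_   read 1 → write 0, move 0, go to T
T | 000[0]1_   read 0 → write _, move 0, go to S
S | 000[_]1_   read _ → write 0, move +1, go to P
P | 0000[1]_   read 1 → write 0, move 0, go to T
T | 0000[0]_   read 0 → write _, move 0, go to S
S | 0000[_]_   read _ → write 0, move +1, go to P
P | 00000[_]
M halts after 15 transitions.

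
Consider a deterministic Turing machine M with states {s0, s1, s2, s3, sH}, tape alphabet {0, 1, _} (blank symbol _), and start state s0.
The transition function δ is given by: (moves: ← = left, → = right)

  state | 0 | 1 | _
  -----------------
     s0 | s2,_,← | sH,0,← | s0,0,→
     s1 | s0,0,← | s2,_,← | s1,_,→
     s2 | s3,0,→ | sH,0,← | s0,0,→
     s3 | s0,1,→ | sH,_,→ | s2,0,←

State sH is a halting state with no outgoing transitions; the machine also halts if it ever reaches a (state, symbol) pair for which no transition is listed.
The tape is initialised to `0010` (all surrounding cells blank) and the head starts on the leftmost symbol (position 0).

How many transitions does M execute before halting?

9

s0 | _[0]010   read 0 → write _, move ←, go to s2
s2 | [_]_010   read _ → write 0, move →, go to s0
s0 | 0[_]010   read _ → write 0, move →, go to s0
s0 | 00[0]10   read 0 → write _, move ←, go to s2
s2 | 0[0]_10   read 0 → write 0, move →, go to s3
s3 | 00[_]10   read _ → write 0, move ←, go to s2
s2 | 0[0]010   read 0 → write 0, move →, go to s3
s3 | 00[0]10   read 0 → write 1, move →, go to s0
s0 | 001[1]0   read 1 → write 0, move ←, go to sH
sH | 00[1]00
M halts after 9 transitions.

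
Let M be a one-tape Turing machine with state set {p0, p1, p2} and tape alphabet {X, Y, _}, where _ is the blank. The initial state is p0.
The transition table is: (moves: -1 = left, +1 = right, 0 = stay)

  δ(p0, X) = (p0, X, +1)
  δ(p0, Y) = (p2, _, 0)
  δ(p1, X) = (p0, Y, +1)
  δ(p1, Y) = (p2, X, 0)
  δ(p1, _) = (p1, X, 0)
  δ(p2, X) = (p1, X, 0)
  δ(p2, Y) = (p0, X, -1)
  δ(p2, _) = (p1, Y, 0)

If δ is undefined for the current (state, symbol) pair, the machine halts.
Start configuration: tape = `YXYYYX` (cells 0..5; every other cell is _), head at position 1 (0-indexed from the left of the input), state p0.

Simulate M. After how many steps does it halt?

17

p0 | Y[X]YYYX_   read X → write X, move +1, go to p0
p0 | YX[Y]YYX_   read Y → write _, move 0, go to p2
p2 | YX[_]YYX_   read _ → write Y, move 0, go to p1
p1 | YX[Y]YYX_   read Y → write X, move 0, go to p2
p2 | YX[X]YYX_   read X → write X, move 0, go to p1
p1 | YX[X]YYX_   read X → write Y, move +1, go to p0
p0 | YXY[Y]YX_   read Y → write _, move 0, go to p2
p2 | YXY[_]YX_   read _ → write Y, move 0, go to p1
p1 | YXY[Y]YX_   read Y → write X, move 0, go to p2
p2 | YXY[X]YX_   read X → write X, move 0, go to p1
p1 | YXY[X]YX_   read X → write Y, move +1, go to p0
p0 | YXYY[Y]X_   read Y → write _, move 0, go to p2
p2 | YXYY[_]X_   read _ → write Y, move 0, go to p1
p1 | YXYY[Y]X_   read Y → write X, move 0, go to p2
p2 | YXYY[X]X_   read X → write X, move 0, go to p1
p1 | YXYY[X]X_   read X → write Y, move +1, go to p0
p0 | YXYYY[X]_   read X → write X, move +1, go to p0
p0 | YXYYYX[_]
M halts after 17 transitions.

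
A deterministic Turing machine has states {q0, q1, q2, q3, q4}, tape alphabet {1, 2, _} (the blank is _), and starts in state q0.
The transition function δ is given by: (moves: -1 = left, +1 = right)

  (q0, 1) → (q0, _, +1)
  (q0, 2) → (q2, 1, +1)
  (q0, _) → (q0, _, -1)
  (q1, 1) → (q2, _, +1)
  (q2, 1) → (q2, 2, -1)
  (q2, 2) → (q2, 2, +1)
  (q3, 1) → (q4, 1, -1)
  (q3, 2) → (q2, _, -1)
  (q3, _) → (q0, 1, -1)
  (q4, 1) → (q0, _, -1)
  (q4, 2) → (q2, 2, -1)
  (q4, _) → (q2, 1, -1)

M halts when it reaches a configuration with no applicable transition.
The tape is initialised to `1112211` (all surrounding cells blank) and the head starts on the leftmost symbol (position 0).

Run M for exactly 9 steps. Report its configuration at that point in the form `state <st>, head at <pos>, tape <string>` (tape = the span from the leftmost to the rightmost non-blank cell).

state=q0 head=0 tape=[1]112211   (q0,1)→(q0,_,+1)
state=q0 head=1 tape=_[1]12211   (q0,1)→(q0,_,+1)
state=q0 head=2 tape=__[1]2211   (q0,1)→(q0,_,+1)
state=q0 head=3 tape=___[2]211   (q0,2)→(q2,1,+1)
state=q2 head=4 tape=___1[2]11   (q2,2)→(q2,2,+1)
state=q2 head=5 tape=___12[1]1   (q2,1)→(q2,2,-1)
state=q2 head=4 tape=___1[2]21   (q2,2)→(q2,2,+1)
state=q2 head=5 tape=___12[2]1   (q2,2)→(q2,2,+1)
state=q2 head=6 tape=___122[1]   (q2,1)→(q2,2,-1)
state=q2 head=5 tape=___12[2]2
After 9 steps: state q2, head at 5, tape 1222.

state q2, head at 5, tape 1222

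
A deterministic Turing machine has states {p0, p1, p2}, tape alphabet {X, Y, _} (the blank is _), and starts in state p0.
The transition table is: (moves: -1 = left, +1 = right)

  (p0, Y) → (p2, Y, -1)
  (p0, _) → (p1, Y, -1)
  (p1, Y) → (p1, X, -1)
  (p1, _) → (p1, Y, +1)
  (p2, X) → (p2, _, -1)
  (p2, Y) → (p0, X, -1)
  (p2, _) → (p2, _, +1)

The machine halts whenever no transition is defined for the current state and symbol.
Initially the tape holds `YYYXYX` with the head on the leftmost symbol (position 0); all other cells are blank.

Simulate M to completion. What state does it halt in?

p1

state=p0 head=0 tape=___[Y]YYXYX   (p0,Y)→(p2,Y,-1)
state=p2 head=-1 tape=__[_]YYYXYX   (p2,_)→(p2,_,+1)
state=p2 head=0 tape=___[Y]YYXYX   (p2,Y)→(p0,X,-1)
state=p0 head=-1 tape=__[_]XYYXYX   (p0,_)→(p1,Y,-1)
state=p1 head=-2 tape=_[_]YXYYXYX   (p1,_)→(p1,Y,+1)
state=p1 head=-1 tape=_Y[Y]XYYXYX   (p1,Y)→(p1,X,-1)
state=p1 head=-2 tape=_[Y]XXYYXYX   (p1,Y)→(p1,X,-1)
state=p1 head=-3 tape=[_]XXXYYXYX   (p1,_)→(p1,Y,+1)
state=p1 head=-2 tape=Y[X]XXYYXYX
No transition is defined for (p1, X); M halts in state p1.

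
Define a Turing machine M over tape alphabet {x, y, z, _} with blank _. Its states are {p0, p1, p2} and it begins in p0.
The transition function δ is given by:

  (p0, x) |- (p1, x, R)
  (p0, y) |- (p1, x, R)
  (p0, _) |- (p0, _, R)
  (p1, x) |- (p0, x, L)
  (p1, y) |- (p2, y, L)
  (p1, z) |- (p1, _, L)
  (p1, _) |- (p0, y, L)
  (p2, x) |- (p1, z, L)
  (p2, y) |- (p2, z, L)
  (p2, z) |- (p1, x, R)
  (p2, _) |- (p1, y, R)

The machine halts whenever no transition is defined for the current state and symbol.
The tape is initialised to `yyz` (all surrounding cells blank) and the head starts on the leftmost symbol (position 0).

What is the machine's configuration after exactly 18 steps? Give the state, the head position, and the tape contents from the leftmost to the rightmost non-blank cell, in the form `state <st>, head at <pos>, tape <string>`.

state p1, head at -2, tape x_yyz

state=p0 head=0 tape=___[y]yz   (p0,y)→(p1,x,R)
state=p1 head=1 tape=___x[y]z   (p1,y)→(p2,y,L)
state=p2 head=0 tape=___[x]yz   (p2,x)→(p1,z,L)
state=p1 head=-1 tape=__[_]zyz   (p1,_)→(p0,y,L)
state=p0 head=-2 tape=_[_]yzyz   (p0,_)→(p0,_,R)
state=p0 head=-1 tape=__[y]zyz   (p0,y)→(p1,x,R)
state=p1 head=0 tape=__x[z]yz   (p1,z)→(p1,_,L)
state=p1 head=-1 tape=__[x]_yz   (p1,x)→(p0,x,L)
state=p0 head=-2 tape=_[_]x_yz   (p0,_)→(p0,_,R)
state=p0 head=-1 tape=__[x]_yz   (p0,x)→(p1,x,R)
state=p1 head=0 tape=__x[_]yz   (p1,_)→(p0,y,L)
state=p0 head=-1 tape=__[x]yyz   (p0,x)→(p1,x,R)
state=p1 head=0 tape=__x[y]yz   (p1,y)→(p2,y,L)
state=p2 head=-1 tape=__[x]yyz   (p2,x)→(p1,z,L)
state=p1 head=-2 tape=_[_]zyyz   (p1,_)→(p0,y,L)
state=p0 head=-3 tape=[_]yzyyz   (p0,_)→(p0,_,R)
state=p0 head=-2 tape=_[y]zyyz   (p0,y)→(p1,x,R)
state=p1 head=-1 tape=_x[z]yyz   (p1,z)→(p1,_,L)
state=p1 head=-2 tape=_[x]_yyz
After 18 steps: state p1, head at -2, tape x_yyz.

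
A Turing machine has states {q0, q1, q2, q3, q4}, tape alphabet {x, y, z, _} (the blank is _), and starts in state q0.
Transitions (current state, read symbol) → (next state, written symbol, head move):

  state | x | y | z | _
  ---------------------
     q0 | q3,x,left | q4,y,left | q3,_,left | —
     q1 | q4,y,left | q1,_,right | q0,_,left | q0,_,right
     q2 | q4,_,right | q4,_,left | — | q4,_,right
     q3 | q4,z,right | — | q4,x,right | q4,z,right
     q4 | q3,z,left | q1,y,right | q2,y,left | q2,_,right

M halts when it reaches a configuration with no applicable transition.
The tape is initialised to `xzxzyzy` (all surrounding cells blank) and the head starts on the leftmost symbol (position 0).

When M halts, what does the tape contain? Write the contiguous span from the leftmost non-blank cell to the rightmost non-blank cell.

y__y

state=q0 head=0 tape=_[x]zxzyzy   (q0,x)→(q3,x,left)
state=q3 head=-1 tape=[_]xzxzyzy   (q3,_)→(q4,z,right)
state=q4 head=0 tape=z[x]zxzyzy   (q4,x)→(q3,z,left)
state=q3 head=-1 tape=[z]zzxzyzy   (q3,z)→(q4,x,right)
state=q4 head=0 tape=x[z]zxzyzy   (q4,z)→(q2,y,left)
state=q2 head=-1 tape=[x]yzxzyzy   (q2,x)→(q4,_,right)
state=q4 head=0 tape=_[y]zxzyzy   (q4,y)→(q1,y,right)
state=q1 head=1 tape=_y[z]xzyzy   (q1,z)→(q0,_,left)
state=q0 head=0 tape=_[y]_xzyzy   (q0,y)→(q4,y,left)
state=q4 head=-1 tape=[_]y_xzyzy   (q4,_)→(q2,_,right)
state=q2 head=0 tape=_[y]_xzyzy   (q2,y)→(q4,_,left)
state=q4 head=-1 tape=[_]__xzyzy   (q4,_)→(q2,_,right)
state=q2 head=0 tape=_[_]_xzyzy   (q2,_)→(q4,_,right)
state=q4 head=1 tape=__[_]xzyzy   (q4,_)→(q2,_,right)
state=q2 head=2 tape=___[x]zyzy   (q2,x)→(q4,_,right)
state=q4 head=3 tape=____[z]yzy   (q4,z)→(q2,y,left)
state=q2 head=2 tape=___[_]yyzy   (q2,_)→(q4,_,right)
state=q4 head=3 tape=____[y]yzy   (q4,y)→(q1,y,right)
state=q1 head=4 tape=____y[y]zy   (q1,y)→(q1,_,right)
state=q1 head=5 tape=____y_[z]y   (q1,z)→(q0,_,left)
state=q0 head=4 tape=____y[_]_y
The non-blank tape span at halt is y__y.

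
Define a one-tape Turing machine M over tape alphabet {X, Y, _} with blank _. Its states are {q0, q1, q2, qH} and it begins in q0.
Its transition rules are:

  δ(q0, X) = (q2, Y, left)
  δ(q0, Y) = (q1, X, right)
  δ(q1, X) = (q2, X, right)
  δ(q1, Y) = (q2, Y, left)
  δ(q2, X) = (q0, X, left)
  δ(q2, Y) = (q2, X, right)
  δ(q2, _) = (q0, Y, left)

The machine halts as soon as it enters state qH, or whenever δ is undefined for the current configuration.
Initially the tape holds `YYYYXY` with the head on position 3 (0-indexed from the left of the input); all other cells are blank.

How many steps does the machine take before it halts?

24

state=q0 head=3 tape=_YYY[Y]XY_   (q0,Y)→(q1,X,right)
state=q1 head=4 tape=_YYYX[X]Y_   (q1,X)→(q2,X,right)
state=q2 head=5 tape=_YYYXX[Y]_   (q2,Y)→(q2,X,right)
state=q2 head=6 tape=_YYYXXX[_]   (q2,_)→(q0,Y,left)
state=q0 head=5 tape=_YYYXX[X]Y   (q0,X)→(q2,Y,left)
state=q2 head=4 tape=_YYYX[X]YY   (q2,X)→(q0,X,left)
state=q0 head=3 tape=_YYY[X]XYY   (q0,X)→(q2,Y,left)
state=q2 head=2 tape=_YY[Y]YXYY   (q2,Y)→(q2,X,right)
state=q2 head=3 tape=_YYX[Y]XYY   (q2,Y)→(q2,X,right)
state=q2 head=4 tape=_YYXX[X]YY   (q2,X)→(q0,X,left)
state=q0 head=3 tape=_YYX[X]XYY   (q0,X)→(q2,Y,left)
state=q2 head=2 tape=_YY[X]YXYY   (q2,X)→(q0,X,left)
state=q0 head=1 tape=_Y[Y]XYXYY   (q0,Y)→(q1,X,right)
state=q1 head=2 tape=_YX[X]YXYY   (q1,X)→(q2,X,right)
state=q2 head=3 tape=_YXX[Y]XYY   (q2,Y)→(q2,X,right)
state=q2 head=4 tape=_YXXX[X]YY   (q2,X)→(q0,X,left)
state=q0 head=3 tape=_YXX[X]XYY   (q0,X)→(q2,Y,left)
state=q2 head=2 tape=_YX[X]YXYY   (q2,X)→(q0,X,left)
state=q0 head=1 tape=_Y[X]XYXYY   (q0,X)→(q2,Y,left)
state=q2 head=0 tape=_[Y]YXYXYY   (q2,Y)→(q2,X,right)
state=q2 head=1 tape=_X[Y]XYXYY   (q2,Y)→(q2,X,right)
state=q2 head=2 tape=_XX[X]YXYY   (q2,X)→(q0,X,left)
state=q0 head=1 tape=_X[X]XYXYY   (q0,X)→(q2,Y,left)
state=q2 head=0 tape=_[X]YXYXYY   (q2,X)→(q0,X,left)
state=q0 head=-1 tape=[_]XYXYXYY
M halts after 24 transitions.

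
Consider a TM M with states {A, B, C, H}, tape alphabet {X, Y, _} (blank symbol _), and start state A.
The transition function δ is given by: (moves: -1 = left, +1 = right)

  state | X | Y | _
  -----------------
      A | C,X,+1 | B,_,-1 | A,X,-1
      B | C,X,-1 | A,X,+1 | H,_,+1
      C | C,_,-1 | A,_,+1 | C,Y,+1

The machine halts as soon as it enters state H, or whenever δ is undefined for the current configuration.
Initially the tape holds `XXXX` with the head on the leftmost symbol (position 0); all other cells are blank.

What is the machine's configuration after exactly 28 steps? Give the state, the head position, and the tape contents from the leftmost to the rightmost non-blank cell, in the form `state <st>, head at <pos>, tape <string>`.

state C, head at -2, tape X_XXXX

A | __[X]XXX   read X → write X, move +1, go to C
C | __X[X]XX   read X → write _, move -1, go to C
C | __[X]_XX   read X → write _, move -1, go to C
C | _[_]__XX   read _ → write Y, move +1, go to C
C | _Y[_]_XX   read _ → write Y, move +1, go to C
C | _YY[_]XX   read _ → write Y, move +1, go to C
C | _YYY[X]X   read X → write _, move -1, go to C
C | _YY[Y]_X   read Y → write _, move +1, go to A
A | _YY_[_]X   read _ → write X, move -1, go to A
A | _YY[_]XX   read _ → write X, move -1, go to A
A | _Y[Y]XXX   read Y → write _, move -1, go to B
B | _[Y]_XXX   read Y → write X, move +1, go to A
A | _X[_]XXX   read _ → write X, move -1, go to A
A | _[X]XXXX   read X → write X, move +1, go to C
C | _X[X]XXX   read X → write _, move -1, go to C
C | _[X]_XXX   read X → write _, move -1, go to C
C | [_]__XXX   read _ → write Y, move +1, go to C
C | Y[_]_XXX   read _ → write Y, move +1, go to C
C | YY[_]XXX   read _ → write Y, move +1, go to C
C | YYY[X]XX   read X → write _, move -1, go to C
C | YY[Y]_XX   read Y → write _, move +1, go to A
A | YY_[_]XX   read _ → write X, move -1, go to A
A | YY[_]XXX   read _ → write X, move -1, go to A
A | Y[Y]XXXX   read Y → write _, move -1, go to B
B | [Y]_XXXX   read Y → write X, move +1, go to A
A | X[_]XXXX   read _ → write X, move -1, go to A
A | [X]XXXXX   read X → write X, move +1, go to C
C | X[X]XXXX   read X → write _, move -1, go to C
C | [X]_XXXX
After 28 steps: state C, head at -2, tape X_XXXX.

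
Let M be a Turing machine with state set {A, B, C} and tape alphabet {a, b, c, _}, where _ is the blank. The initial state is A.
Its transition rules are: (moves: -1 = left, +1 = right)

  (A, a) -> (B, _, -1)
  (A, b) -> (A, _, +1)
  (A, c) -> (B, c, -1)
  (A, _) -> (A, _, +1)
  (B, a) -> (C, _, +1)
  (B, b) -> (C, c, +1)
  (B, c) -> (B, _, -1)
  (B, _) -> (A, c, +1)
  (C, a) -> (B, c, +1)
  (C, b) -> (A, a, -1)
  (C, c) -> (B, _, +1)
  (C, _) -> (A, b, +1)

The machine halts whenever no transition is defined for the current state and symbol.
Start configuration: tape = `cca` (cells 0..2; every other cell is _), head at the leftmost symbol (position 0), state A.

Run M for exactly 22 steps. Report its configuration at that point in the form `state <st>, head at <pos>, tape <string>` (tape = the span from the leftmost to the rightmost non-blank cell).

state=A head=0 tape=___[c]ca   (A,c)→(B,c,-1)
state=B head=-1 tape=__[_]cca   (B,_)→(A,c,+1)
state=A head=0 tape=__c[c]ca   (A,c)→(B,c,-1)
state=B head=-1 tape=__[c]cca   (B,c)→(B,_,-1)
state=B head=-2 tape=_[_]_cca   (B,_)→(A,c,+1)
state=A head=-1 tape=_c[_]cca   (A,_)→(A,_,+1)
state=A head=0 tape=_c_[c]ca   (A,c)→(B,c,-1)
state=B head=-1 tape=_c[_]cca   (B,_)→(A,c,+1)
state=A head=0 tape=_cc[c]ca   (A,c)→(B,c,-1)
state=B head=-1 tape=_c[c]cca   (B,c)→(B,_,-1)
state=B head=-2 tape=_[c]_cca   (B,c)→(B,_,-1)
state=B head=-3 tape=[_]__cca   (B,_)→(A,c,+1)
state=A head=-2 tape=c[_]_cca   (A,_)→(A,_,+1)
state=A head=-1 tape=c_[_]cca   (A,_)→(A,_,+1)
state=A head=0 tape=c__[c]ca   (A,c)→(B,c,-1)
state=B head=-1 tape=c_[_]cca   (B,_)→(A,c,+1)
state=A head=0 tape=c_c[c]ca   (A,c)→(B,c,-1)
state=B head=-1 tape=c_[c]cca   (B,c)→(B,_,-1)
state=B head=-2 tape=c[_]_cca   (B,_)→(A,c,+1)
state=A head=-1 tape=cc[_]cca   (A,_)→(A,_,+1)
state=A head=0 tape=cc_[c]ca   (A,c)→(B,c,-1)
state=B head=-1 tape=cc[_]cca   (B,_)→(A,c,+1)
state=A head=0 tape=ccc[c]ca
After 22 steps: state A, head at 0, tape ccccca.

state A, head at 0, tape ccccca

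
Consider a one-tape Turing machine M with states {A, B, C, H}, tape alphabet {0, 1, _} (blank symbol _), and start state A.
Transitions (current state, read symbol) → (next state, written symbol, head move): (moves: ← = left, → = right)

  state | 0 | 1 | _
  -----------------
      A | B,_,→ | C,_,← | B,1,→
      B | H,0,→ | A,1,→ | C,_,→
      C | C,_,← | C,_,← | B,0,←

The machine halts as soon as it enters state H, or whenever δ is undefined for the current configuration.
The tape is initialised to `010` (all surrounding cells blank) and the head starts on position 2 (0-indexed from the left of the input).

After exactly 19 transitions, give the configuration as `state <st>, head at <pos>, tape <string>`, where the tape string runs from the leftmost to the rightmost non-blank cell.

A | 01[0]__   read 0 → write _, move →, go to B
B | 01_[_]_   read _ → write _, move →, go to C
C | 01__[_]   read _ → write 0, move ←, go to B
B | 01_[_]0   read _ → write _, move →, go to C
C | 01__[0]   read 0 → write _, move ←, go to C
C | 01_[_]_   read _ → write 0, move ←, go to B
B | 01[_]0_   read _ → write _, move →, go to C
C | 01_[0]_   read 0 → write _, move ←, go to C
C | 01[_]__   read _ → write 0, move ←, go to B
B | 0[1]0__   read 1 → write 1, move →, go to A
A | 01[0]__   read 0 → write _, move →, go to B
B | 01_[_]_   read _ → write _, move →, go to C
C | 01__[_]   read _ → write 0, move ←, go to B
B | 01_[_]0   read _ → write _, move →, go to C
C | 01__[0]   read 0 → write _, move ←, go to C
C | 01_[_]_   read _ → write 0, move ←, go to B
B | 01[_]0_   read _ → write _, move →, go to C
C | 01_[0]_   read 0 → write _, move ←, go to C
C | 01[_]__   read _ → write 0, move ←, go to B
B | 0[1]0__
After 19 steps: state B, head at 1, tape 010.

state B, head at 1, tape 010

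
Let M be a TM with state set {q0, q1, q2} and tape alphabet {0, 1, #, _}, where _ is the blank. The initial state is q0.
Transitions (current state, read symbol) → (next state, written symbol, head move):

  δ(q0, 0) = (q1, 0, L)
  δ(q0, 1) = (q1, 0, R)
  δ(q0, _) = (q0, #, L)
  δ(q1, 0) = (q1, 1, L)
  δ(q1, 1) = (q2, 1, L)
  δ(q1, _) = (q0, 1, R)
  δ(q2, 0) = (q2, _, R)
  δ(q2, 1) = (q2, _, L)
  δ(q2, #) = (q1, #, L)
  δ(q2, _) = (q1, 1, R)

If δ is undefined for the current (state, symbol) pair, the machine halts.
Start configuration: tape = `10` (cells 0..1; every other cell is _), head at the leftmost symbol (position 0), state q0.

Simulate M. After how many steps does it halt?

12

q0 | _[1]0_   read 1 → write 0, move R, go to q1
q1 | _0[0]_   read 0 → write 1, move L, go to q1
q1 | _[0]1_   read 0 → write 1, move L, go to q1
q1 | [_]11_   read _ → write 1, move R, go to q0
q0 | 1[1]1_   read 1 → write 0, move R, go to q1
q1 | 10[1]_   read 1 → write 1, move L, go to q2
q2 | 1[0]1_   read 0 → write _, move R, go to q2
q2 | 1_[1]_   read 1 → write _, move L, go to q2
q2 | 1[_]__   read _ → write 1, move R, go to q1
q1 | 11[_]_   read _ → write 1, move R, go to q0
q0 | 111[_]   read _ → write #, move L, go to q0
q0 | 11[1]#   read 1 → write 0, move R, go to q1
q1 | 110[#]
M halts after 12 transitions.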